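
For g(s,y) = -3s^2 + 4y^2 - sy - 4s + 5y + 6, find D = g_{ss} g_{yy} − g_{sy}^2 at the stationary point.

-49

∂g/∂s = -6s - y - 4 = 0 and ∂g/∂y = -s + 8y + 5 = 0, so (s, y) = (-27/49, -34/49).
The Hessian has g_{ss} = -6, g_{yy} = 8, g_{sy} = -1, giving D = -49 < 0, so the point is a saddle point.
D = (-6)·(8) − (-1)^2 = -49.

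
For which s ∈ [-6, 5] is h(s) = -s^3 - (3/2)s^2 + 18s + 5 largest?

The derivative is -3s^2 - 3s + 18, which vanishes at s = -3 and s = 2.
Compare values at every candidate in [-6, 5]: h(-6) = 59, h(-3) = -71/2, h(2) = 27, h(5) = -135/2.
Hence the absolute maximum is 59 at s = -6.

-6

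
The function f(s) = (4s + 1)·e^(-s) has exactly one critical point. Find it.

3/4

f'(s) = 4·e^(-s) + (4s + 1)·(-1)·e^(-s) = (-4s + 3)·e^(-s). Since e^(-s) > 0, the only critical point is s = 3/4.
f''(3/4) has the same sign as -4 < 0, so this is a local maximum.
f(3/4) = (4)·e^(-3/4) ≈ 1.8895.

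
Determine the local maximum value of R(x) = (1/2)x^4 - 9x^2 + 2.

Critical points: R'(x) = 2x^3 - 18x vanishes at x = -3, 0, 3.
Second-derivative test with R''(x) = 6x^2 - 18: R''(-3) = 36 > 0 ⇒ local minimum; R''(0) = -18 < 0 ⇒ local maximum; R''(3) = 36 > 0 ⇒ local minimum.
The local maximum is R(0) = 2.

2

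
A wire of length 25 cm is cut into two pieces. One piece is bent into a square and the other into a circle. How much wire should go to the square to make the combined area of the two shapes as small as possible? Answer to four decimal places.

Let x be the length used for the square. Square side x/4; circle radius (25−x)/(2π).
A(x) = (x/4)² + π·((25−x)/(2π))² = x²/16 + (25−x)²/(4π) for 0 ≤ x ≤ 25. A'(x) = x/8 − (25−x)/(2π) = 0 gives x = 4·25/(π+4) ≈ 14.0025.
A'' = 1/8 + 1/(2π) > 0, so this gives the minimum combined area; x ≈ 14.0025 cm to the square.

14.0025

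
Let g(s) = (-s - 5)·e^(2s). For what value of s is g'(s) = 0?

Differentiating with the product rule gives g'(s) = (-2s - 11)·e^(2s). Since e^(2s) > 0, the only critical point is s = -11/2.
g''(-11/2) has the same sign as -2 < 0, so this is a local maximum.
g(-11/2) = (1/2)·e^(-11) ≈ 0.0000.

-11/2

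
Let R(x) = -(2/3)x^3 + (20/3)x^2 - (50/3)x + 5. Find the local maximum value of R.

R'(x) = -2x^2 + (40/3)x - 50/3 = 0 at x = 5/3, 5.
R''(x) = -4x + 40/3. R''(5/3) = 20/3 > 0 ⇒ local minimum; R''(5) = -20/3 < 0 ⇒ local maximum.
Thus R has its local maximum at x = 5, with value 5.

5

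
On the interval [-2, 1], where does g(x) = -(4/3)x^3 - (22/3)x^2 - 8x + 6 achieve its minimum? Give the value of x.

g'(x) = -4x^2 - (44/3)x - 8, whose only zero in [-2, 1] is x = -2/3.
Evaluating at the critical points and endpoints: g(-2) = 10/3,  g(-2/3) = 686/81,  g(1) = -32/3.
So the minimum is g(1) = -32/3.

1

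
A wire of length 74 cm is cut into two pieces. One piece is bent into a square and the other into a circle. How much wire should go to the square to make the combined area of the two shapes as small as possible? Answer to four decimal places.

41.4473

Let x be the length used for the square. Square side x/4; circle radius (74−x)/(2π).
A(x) = (x/4)² + π·((74−x)/(2π))² = x²/16 + (74−x)²/(4π) for 0 ≤ x ≤ 74. A'(x) = x/8 − (74−x)/(2π) = 0 gives x = 4·74/(π+4) ≈ 41.4473.
A'' = 1/8 + 1/(2π) > 0, so this gives the minimum combined area; x ≈ 41.4473 cm to the square.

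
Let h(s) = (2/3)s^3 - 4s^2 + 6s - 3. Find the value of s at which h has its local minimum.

3

h'(s) = 2s^2 - 8s + 6. Setting h'(s) = 0 gives s ∈ {1, 3}.
h''(s) = 4s - 8. h''(1) = -4 < 0 ⇒ local maximum; h''(3) = 4 > 0 ⇒ local minimum.
The local minimum is h(3) = -3.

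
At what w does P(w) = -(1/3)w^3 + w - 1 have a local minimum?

-1

Critical points: P'(w) = -w^2 + 1 vanishes at w = -1, 1.
Since P''(w) = -2w, we get P''(-1) = 2 > 0 ⇒ local minimum; P''(1) = -2 < 0 ⇒ local maximum.
Thus P has its local minimum at w = -1, with value -5/3.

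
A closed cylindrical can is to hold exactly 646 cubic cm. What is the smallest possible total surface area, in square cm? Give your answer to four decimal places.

With radius r and height h, πr²h = 646 so h = 646/(πr²), and S(r) = 2πr² + 2πrh = 2πr² + 2·646/r.
S'(r) = 4πr − 2·646/r² = 0 ⇒ r³ = 646/(2π), so r ≈ 4.6847 and h = 2r ≈ 9.3695.
S''(r) = 4π + 4·646/r³ > 0, so this is the minimum; S ≈ 413.6848.

413.6848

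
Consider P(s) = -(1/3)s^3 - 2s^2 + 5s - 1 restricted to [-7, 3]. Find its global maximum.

P'(s) = -s^2 - 4s + 5, which vanishes at s = -5 and s = 1.
Compare values at every candidate in [-7, 3]: P(-7) = -59/3, P(-5) = -103/3, P(1) = 5/3, P(3) = -13.
Hence the absolute maximum is 5/3 at s = 1.

5/3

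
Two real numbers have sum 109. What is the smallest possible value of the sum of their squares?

With a + b = 109, a^2 + b^2 = a^2 + (109 − a)^2.
The derivative 2a − 2(109 − a) = 4a − 218 vanishes at a = 109/2; second derivative 4 > 0, a minimum.
The minimum is 2·(109/2)^2 = 11881/2.

11881/2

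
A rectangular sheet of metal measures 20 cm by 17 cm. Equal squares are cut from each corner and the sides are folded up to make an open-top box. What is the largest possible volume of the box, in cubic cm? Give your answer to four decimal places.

With cut size x, the volume is V(x) = x(20 − 2x)(17 − 2x) for 0 < x < 8.5.
V'(x) = 12x^2 − 148x + 340. Setting V'(x) = 0 gives x ≈ 3.0531 (the root in (0, 8.5)).
V''(x) = 24x − 148 is negative there, so this is the maximum; V ≈ 462.1059.

462.1059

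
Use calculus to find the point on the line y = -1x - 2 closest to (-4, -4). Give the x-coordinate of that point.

-1

Minimize D(x)^2 = (x + 4)^2 + (-x + 2)^2.
d/dx[D^2] = 2(x + 4) + 2·(-1)·(-x + 2) = 0 ⇒ x = -1.
Then y = -1 and the distance is √(18) ≈ 4.2426.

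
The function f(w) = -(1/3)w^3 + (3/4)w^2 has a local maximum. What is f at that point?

9/16

f'(w) = -w^2 + (3/2)w. Setting f'(w) = 0 gives w ∈ {0, 3/2}.
f''(w) = -2w + 3/2. f''(0) = 3/2 > 0 ⇒ local minimum; f''(3/2) = -3/2 < 0 ⇒ local maximum.
So the local maximum value is f(3/2) = 9/16.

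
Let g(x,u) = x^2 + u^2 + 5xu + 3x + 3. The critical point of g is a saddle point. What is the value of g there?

∂g/∂x = 2x + 5u + 3 = 0 and ∂g/∂u = 5x + 2u = 0, so (x, u) = (2/7, -5/7).
The Hessian has g_{xx} = 2, g_{uu} = 2, g_{xu} = 5, giving D = -21 < 0, so the point is a saddle point.
g(2/7, -5/7) = 24/7.

24/7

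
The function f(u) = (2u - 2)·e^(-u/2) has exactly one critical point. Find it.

3

f'(u) = 2·e^(-u/2) + (2u - 2)·(-1/2)·e^(-u/2) = (-u + 3)·e^(-u/2). Since e^(-u/2) > 0, the only critical point is u = 3.
f''(3) has the same sign as -1 < 0, so this is a local maximum.
f(3) = (4)·e^(-3/2) ≈ 0.8925.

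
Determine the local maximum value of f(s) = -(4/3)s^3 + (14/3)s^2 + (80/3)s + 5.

101

f'(s) = -4s^2 + (28/3)s + 80/3 = 0 at s = -5/3, 4.
Second-derivative test with f''(s) = -8s + 28/3: f''(-5/3) = 68/3 > 0 ⇒ local minimum; f''(4) = -68/3 < 0 ⇒ local maximum.
So the local maximum value is f(4) = 101.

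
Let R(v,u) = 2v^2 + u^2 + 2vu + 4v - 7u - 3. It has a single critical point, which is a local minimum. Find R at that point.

∂R/∂v = 4v + 2u + 4 = 0 and ∂R/∂u = 2v + 2u - 7 = 0, so (v, u) = (-11/2, 9).
The Hessian has R_{vv} = 4, R_{uu} = 2, R_{vu} = 2, giving D = 4 > 0 with R_{vv} > 0, so the point is a local minimum.
R(-11/2, 9) = -91/2.

-91/2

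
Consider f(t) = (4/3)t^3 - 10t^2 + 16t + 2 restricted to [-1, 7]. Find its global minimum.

f'(t) = 4t^2 - 20t + 16, which vanishes at t = 1 and t = 4.
Compare values at every candidate in [-1, 7]: f(-1) = -76/3; f(1) = 28/3; f(4) = -26/3; f(7) = 244/3.
The minimum over the interval is -76/3, attained at t = -1.

-76/3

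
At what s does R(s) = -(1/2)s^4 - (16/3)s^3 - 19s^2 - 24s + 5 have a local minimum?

-3

R'(s) = -2s^3 - 16s^2 - 38s - 24. Setting R'(s) = 0 gives s ∈ {-4, -3, -1}.
Second-derivative test with R''(s) = -6s^2 - 32s - 38: R''(-4) = -6 < 0 ⇒ local maximum; R''(-3) = 4 > 0 ⇒ local minimum; R''(-1) = -12 < 0 ⇒ local maximum.
So the local minimum value is R(-3) = 19/2.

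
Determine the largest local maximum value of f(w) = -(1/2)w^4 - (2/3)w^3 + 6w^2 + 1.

65/2

f'(w) = -2w^3 - 2w^2 + 12w. Setting f'(w) = 0 gives w ∈ {-3, 0, 2}.
Since f''(w) = -6w^2 - 4w + 12, we get f''(-3) = -30 < 0 ⇒ local maximum; f''(0) = 12 > 0 ⇒ local minimum; f''(2) = -20 < 0 ⇒ local maximum.
Thus f has its largest local maximum at w = -3, with value 65/2.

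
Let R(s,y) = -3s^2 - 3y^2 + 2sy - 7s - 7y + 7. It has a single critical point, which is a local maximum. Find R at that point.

∂R/∂s = -6s + 2y - 7 = 0 and ∂R/∂y = 2s - 6y - 7 = 0, so (s, y) = (-7/4, -7/4).
The Hessian has R_{ss} = -6, R_{yy} = -6, R_{sy} = 2, giving D = 32 > 0 with R_{ss} < 0, so the point is a local maximum.
R(-7/4, -7/4) = 77/4.

77/4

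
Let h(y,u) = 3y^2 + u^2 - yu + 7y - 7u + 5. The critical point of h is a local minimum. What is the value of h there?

-92/11

∂h/∂y = 6y - u + 7 = 0 and ∂h/∂u = -y + 2u - 7 = 0, so (y, u) = (-7/11, 35/11).
The Hessian has h_{yy} = 6, h_{uu} = 2, h_{yu} = -1, giving D = 11 > 0 with h_{yy} > 0, so the point is a local minimum.
h(-7/11, 35/11) = -92/11.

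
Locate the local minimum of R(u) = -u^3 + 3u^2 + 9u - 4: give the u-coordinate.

-1

R'(u) = -3u^2 + 6u + 9 = 0 at u = -1, 3.
Since R''(u) = -6u + 6, we get R''(-1) = 12 > 0 ⇒ local minimum; R''(3) = -12 < 0 ⇒ local maximum.
Thus R has its local minimum at u = -1, with value -9.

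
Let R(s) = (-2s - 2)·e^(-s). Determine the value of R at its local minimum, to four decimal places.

R'(s) = (-2)·e^(-s) + (-2s - 2)·(-1)·e^(-s) = (2s)·e^(-s). Since e^(-s) > 0, the only critical point is s = 0.
R''(0) has the same sign as 2 > 0, so this is a local minimum.
R(0) = (-2)·e^(0) ≈ -2.0000.

-2.0000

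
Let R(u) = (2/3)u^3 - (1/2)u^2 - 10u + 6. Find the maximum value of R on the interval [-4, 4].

56/3

Differentiating, R'(u) = 2u^2 - u - 10; which vanishes at u = -2 and u = 5/2.
Evaluating at the critical points and endpoints: R(-4) = -14/3; R(-2) = 56/3; R(5/2) = -281/24; R(4) = 2/3.
The maximum over the interval is 56/3, attained at u = -2.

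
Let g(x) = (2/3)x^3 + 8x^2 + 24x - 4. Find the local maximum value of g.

g'(x) = 2x^2 + 16x + 24 = 0 at x = -6, -2.
g''(x) = 4x + 16. g''(-6) = -8 < 0 ⇒ local maximum; g''(-2) = 8 > 0 ⇒ local minimum.
So the local maximum value is g(-6) = -4.

-4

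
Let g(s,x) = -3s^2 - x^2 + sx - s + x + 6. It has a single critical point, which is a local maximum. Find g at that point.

69/11

∂g/∂s = -6s + x - 1 = 0 and ∂g/∂x = s - 2x + 1 = 0, so (s, x) = (-1/11, 5/11).
The Hessian has g_{ss} = -6, g_{xx} = -2, g_{sx} = 1, giving D = 11 > 0 with g_{ss} < 0, so the point is a local maximum.
g(-1/11, 5/11) = 69/11.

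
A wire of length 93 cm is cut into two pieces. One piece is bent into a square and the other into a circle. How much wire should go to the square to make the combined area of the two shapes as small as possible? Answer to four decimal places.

Let x be the length used for the square. Square side x/4; circle radius (93−x)/(2π).
A(x) = (x/4)² + π·((93−x)/(2π))² = x²/16 + (93−x)²/(4π) for 0 ≤ x ≤ 93. A'(x) = x/8 − (93−x)/(2π) = 0 gives x = 4·93/(π+4) ≈ 52.0892.
A'' = 1/8 + 1/(2π) > 0, so this gives the minimum combined area; x ≈ 52.0892 cm to the square.

52.0892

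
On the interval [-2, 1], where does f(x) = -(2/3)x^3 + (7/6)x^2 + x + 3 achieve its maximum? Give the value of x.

-2

f'(x) = -2x^2 + (7/3)x + 1, whose only zero in [-2, 1] is x = -1/3.
Compare values at every candidate in [-2, 1]: f(-2) = 11,  f(-1/3) = 457/162,  f(1) = 9/2.
Hence the absolute maximum is 11 at x = -2.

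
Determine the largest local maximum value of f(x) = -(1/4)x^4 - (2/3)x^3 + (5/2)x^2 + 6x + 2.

f'(x) = -x^3 - 2x^2 + 5x + 6 = 0 at x = -3, -1, 2.
Since f''(x) = -3x^2 - 4x + 5, we get f''(-3) = -10 < 0 ⇒ local maximum; f''(-1) = 6 > 0 ⇒ local minimum; f''(2) = -15 < 0 ⇒ local maximum.
So the largest local maximum value is f(2) = 44/3.

44/3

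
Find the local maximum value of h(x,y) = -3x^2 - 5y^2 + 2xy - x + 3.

∂h/∂x = -6x + 2y - 1 = 0 and ∂h/∂y = 2x - 10y = 0, so (x, y) = (-5/28, -1/28).
The Hessian has h_{xx} = -6, h_{yy} = -10, h_{xy} = 2, giving D = 56 > 0 with h_{xx} < 0, so the point is a local maximum.
h(-5/28, -1/28) = 173/56.

173/56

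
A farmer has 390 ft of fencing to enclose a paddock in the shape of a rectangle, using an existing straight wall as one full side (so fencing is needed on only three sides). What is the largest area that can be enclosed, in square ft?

Let the sides perpendicular to the wall have length x and the parallel side y, so 2x + y = 390 and the area is A = xy = x(390 − 2x).
A'(x) = 390 − 4x = 0 gives x = 195/2, and A''(x) = −4 < 0 confirms a maximum.
Then y = 390 − 2·195/2 = 195 and A = 38025/2.

38025/2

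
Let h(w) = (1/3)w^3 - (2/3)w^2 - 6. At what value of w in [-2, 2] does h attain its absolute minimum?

-2

Differentiating, h'(w) = w^2 - (4/3)w; which vanishes at w = 0 and w = 4/3.
Evaluating at the critical points and endpoints: h(-2) = -34/3,  h(0) = -6,  h(4/3) = -518/81,  h(2) = -6.
The minimum over the interval is -34/3, attained at w = -2.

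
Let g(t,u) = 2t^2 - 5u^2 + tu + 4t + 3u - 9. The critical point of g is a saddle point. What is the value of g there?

-443/41

∂g/∂t = 4t + u + 4 = 0 and ∂g/∂u = t - 10u + 3 = 0, so (t, u) = (-43/41, 8/41).
The Hessian has g_{tt} = 4, g_{uu} = -10, g_{tu} = 1, giving D = -41 < 0, so the point is a saddle point.
g(-43/41, 8/41) = -443/41.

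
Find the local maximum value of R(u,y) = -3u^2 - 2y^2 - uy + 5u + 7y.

162/23

∂R/∂u = -6u - y + 5 = 0 and ∂R/∂y = -u - 4y + 7 = 0, so (u, y) = (13/23, 37/23).
The Hessian has R_{uu} = -6, R_{yy} = -4, R_{uy} = -1, giving D = 23 > 0 with R_{uu} < 0, so the point is a local maximum.
R(13/23, 37/23) = 162/23.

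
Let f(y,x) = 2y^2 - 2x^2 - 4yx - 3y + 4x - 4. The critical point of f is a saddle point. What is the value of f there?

-81/16

∂f/∂y = 4y - 4x - 3 = 0 and ∂f/∂x = -4y - 4x + 4 = 0, so (y, x) = (7/8, 1/8).
The Hessian has f_{yy} = 4, f_{xx} = -4, f_{yx} = -4, giving D = -32 < 0, so the point is a saddle point.
f(7/8, 1/8) = -81/16.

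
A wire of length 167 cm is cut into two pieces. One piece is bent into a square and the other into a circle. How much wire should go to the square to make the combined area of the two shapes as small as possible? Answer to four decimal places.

93.5366

Let x be the length used for the square. Square side x/4; circle radius (167−x)/(2π).
A(x) = (x/4)² + π·((167−x)/(2π))² = x²/16 + (167−x)²/(4π) for 0 ≤ x ≤ 167. A'(x) = x/8 − (167−x)/(2π) = 0 gives x = 4·167/(π+4) ≈ 93.5366.
A'' = 1/8 + 1/(2π) > 0, so this gives the minimum combined area; x ≈ 93.5366 cm to the square.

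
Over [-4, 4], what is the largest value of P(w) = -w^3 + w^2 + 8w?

48

Differentiating, P'(w) = -3w^2 + 2w + 8; which vanishes at w = -4/3 and w = 2.
Evaluating at the critical points and endpoints: P(-4) = 48, P(-4/3) = -176/27, P(2) = 12, P(4) = -16.
So the maximum is P(-4) = 48.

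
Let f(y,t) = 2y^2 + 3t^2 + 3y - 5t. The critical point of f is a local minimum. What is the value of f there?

-77/24

∂f/∂y = 4y + 3 = 0 and ∂f/∂t = 6t - 5 = 0, so (y, t) = (-3/4, 5/6).
The Hessian has f_{yy} = 4, f_{tt} = 6, f_{yt} = 0, giving D = 24 > 0 with f_{yy} > 0, so the point is a local minimum.
f(-3/4, 5/6) = -77/24.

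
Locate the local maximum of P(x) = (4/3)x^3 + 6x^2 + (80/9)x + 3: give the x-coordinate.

-5/3

Critical points: P'(x) = 4x^2 + 12x + 80/9 vanishes at x = -5/3, -4/3.
Second-derivative test with P''(x) = 8x + 12: P''(-5/3) = -4/3 < 0 ⇒ local maximum; P''(-4/3) = 4/3 > 0 ⇒ local minimum.
The local maximum is P(-5/3) = -107/81.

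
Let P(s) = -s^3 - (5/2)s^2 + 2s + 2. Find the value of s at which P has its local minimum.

-2

Critical points: P'(s) = -3s^2 - 5s + 2 vanishes at s = -2, 1/3.
Since P''(s) = -6s - 5, we get P''(-2) = 7 > 0 ⇒ local minimum; P''(1/3) = -7 < 0 ⇒ local maximum.
So the local minimum value is P(-2) = -4.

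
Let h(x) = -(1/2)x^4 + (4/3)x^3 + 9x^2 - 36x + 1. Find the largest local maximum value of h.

227/2

Critical points: h'(x) = -2x^3 + 4x^2 + 18x - 36 vanishes at x = -3, 2, 3.
h''(x) = -6x^2 + 8x + 18. h''(-3) = -60 < 0 ⇒ local maximum; h''(2) = 10 > 0 ⇒ local minimum; h''(3) = -12 < 0 ⇒ local maximum.
So the largest local maximum value is h(-3) = 227/2.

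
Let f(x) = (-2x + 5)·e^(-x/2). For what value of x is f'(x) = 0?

Differentiating with the product rule gives f'(x) = (x - 9/2)·e^(-x/2). Since e^(-x/2) > 0, the only critical point is x = 9/2.
f''(9/2) has the same sign as 1 > 0, so this is a local minimum.
f(9/2) = (-4)·e^(-9/4) ≈ -0.4216.

9/2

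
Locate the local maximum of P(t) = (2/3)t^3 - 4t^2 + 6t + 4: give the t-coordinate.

Critical points: P'(t) = 2t^2 - 8t + 6 vanishes at t = 1, 3.
P''(t) = 4t - 8. P''(1) = -4 < 0 ⇒ local maximum; P''(3) = 4 > 0 ⇒ local minimum.
So the local maximum value is P(1) = 20/3.

1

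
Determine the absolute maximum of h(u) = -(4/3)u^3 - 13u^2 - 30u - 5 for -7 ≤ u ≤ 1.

Differentiating, h'(u) = -4u^2 - 26u - 30; which vanishes at u = -5 and u = -3/2.
Candidates: h(-7) = 76/3; h(-5) = -40/3; h(-3/2) = 61/4; h(1) = -148/3.
The maximum over the interval is 76/3, attained at u = -7.

76/3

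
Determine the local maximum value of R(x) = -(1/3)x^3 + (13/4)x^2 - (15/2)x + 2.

R'(x) = -x^2 + (13/2)x - 15/2. Setting R'(x) = 0 gives x ∈ {3/2, 5}.
R''(x) = -2x + 13/2. R''(3/2) = 7/2 > 0 ⇒ local minimum; R''(5) = -7/2 < 0 ⇒ local maximum.
Thus R has its local maximum at x = 5, with value 49/12.

49/12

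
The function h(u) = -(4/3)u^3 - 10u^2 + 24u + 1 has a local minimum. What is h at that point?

-215

Critical points: h'(u) = -4u^2 - 20u + 24 vanishes at u = -6, 1.
Since h''(u) = -8u - 20, we get h''(-6) = 28 > 0 ⇒ local minimum; h''(1) = -28 < 0 ⇒ local maximum.
The local minimum is h(-6) = -215.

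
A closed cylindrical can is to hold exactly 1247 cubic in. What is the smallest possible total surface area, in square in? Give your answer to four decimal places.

With radius r and height h, πr²h = 1247 so h = 1247/(πr²), and S(r) = 2πr² + 2πrh = 2πr² + 2·1247/r.
S'(r) = 4πr − 2·1247/r² = 0 ⇒ r³ = 1247/(2π), so r ≈ 5.8330 and h = 2r ≈ 11.6661.
S''(r) = 4π + 4·1247/r³ > 0, so this is the minimum; S ≈ 641.3457.

641.3457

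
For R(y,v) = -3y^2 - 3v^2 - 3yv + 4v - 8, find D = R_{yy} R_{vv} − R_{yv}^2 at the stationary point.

27

∂R/∂y = -6y - 3v = 0 and ∂R/∂v = -3y - 6v + 4 = 0, so (y, v) = (-4/9, 8/9).
The Hessian has R_{yy} = -6, R_{vv} = -6, R_{yv} = -3, giving D = 27 > 0 with R_{yy} < 0, so the point is a local maximum.
D = (-6)·(-6) − (-3)^2 = 27.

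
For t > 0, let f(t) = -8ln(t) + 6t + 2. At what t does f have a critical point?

4/3

f'(t) = -8/t + 6 = 0 gives t = 4/3.
f''(t) = 8/t², which is positive for t > 0, so this is a local minimum.
f(4/3) = -8·ln(4/3) + 8 + 2 ≈ 7.6985.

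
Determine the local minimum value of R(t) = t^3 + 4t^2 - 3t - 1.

Critical points: R'(t) = 3t^2 + 8t - 3 vanishes at t = -3, 1/3.
R''(t) = 6t + 8. R''(-3) = -10 < 0 ⇒ local maximum; R''(1/3) = 10 > 0 ⇒ local minimum.
Thus R has its local minimum at t = 1/3, with value -41/27.

-41/27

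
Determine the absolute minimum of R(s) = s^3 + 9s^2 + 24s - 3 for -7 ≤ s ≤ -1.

The derivative is 3s^2 + 18s + 24, which vanishes at s = -4 and s = -2.
Compare values at every candidate in [-7, -1]: R(-7) = -73, R(-4) = -19, R(-2) = -23, R(-1) = -19.
Hence the absolute minimum is -73 at s = -7.

-73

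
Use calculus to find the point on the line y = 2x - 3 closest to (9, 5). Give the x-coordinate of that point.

Minimize D(x)^2 = (x - 9)^2 + (2x - 8)^2.
d/dx[D^2] = 2(x - 9) + 2·2·(2x - 8) = 0 ⇒ x = 5.
Then y = 7 and the distance is √(20) ≈ 4.4721.

5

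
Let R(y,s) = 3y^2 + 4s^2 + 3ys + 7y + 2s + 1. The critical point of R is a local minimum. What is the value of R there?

∂R/∂y = 6y + 3s + 7 = 0 and ∂R/∂s = 3y + 8s + 2 = 0, so (y, s) = (-50/39, 3/13).
The Hessian has R_{yy} = 6, R_{ss} = 8, R_{ys} = 3, giving D = 39 > 0 with R_{yy} > 0, so the point is a local minimum.
R(-50/39, 3/13) = -127/39.

-127/39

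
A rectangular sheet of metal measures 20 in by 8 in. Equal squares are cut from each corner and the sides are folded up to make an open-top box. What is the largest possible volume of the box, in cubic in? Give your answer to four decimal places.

129.9415

With cut size x, the volume is V(x) = x(20 − 2x)(8 − 2x) for 0 < x < 4.
V'(x) = 12x^2 − 112x + 160. Setting V'(x) = 0 gives x ≈ 1.7607 (the root in (0, 4)).
V''(x) = 24x − 112 is negative there, so this is the maximum; V ≈ 129.9415.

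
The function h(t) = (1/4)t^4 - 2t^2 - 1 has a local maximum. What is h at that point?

-1

Critical points: h'(t) = t^3 - 4t vanishes at t = -2, 0, 2.
h''(t) = 3t^2 - 4. h''(-2) = 8 > 0 ⇒ local minimum; h''(0) = -4 < 0 ⇒ local maximum; h''(2) = 8 > 0 ⇒ local minimum.
The local maximum is h(0) = -1.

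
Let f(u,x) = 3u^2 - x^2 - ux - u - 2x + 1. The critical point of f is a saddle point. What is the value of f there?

∂f/∂u = 6u - x - 1 = 0 and ∂f/∂x = -u - 2x - 2 = 0, so (u, x) = (0, -1).
The Hessian has f_{uu} = 6, f_{xx} = -2, f_{ux} = -1, giving D = -13 < 0, so the point is a saddle point.
f(0, -1) = 2.

2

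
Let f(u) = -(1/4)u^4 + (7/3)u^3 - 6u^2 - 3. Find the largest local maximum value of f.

-3

Critical points: f'(u) = -u^3 + 7u^2 - 12u vanishes at u = 0, 3, 4.
f''(u) = -3u^2 + 14u - 12. f''(0) = -12 < 0 ⇒ local maximum; f''(3) = 3 > 0 ⇒ local minimum; f''(4) = -4 < 0 ⇒ local maximum.
So the largest local maximum value is f(0) = -3.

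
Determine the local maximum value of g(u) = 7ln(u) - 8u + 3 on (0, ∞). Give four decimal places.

g'(u) = 7/u − 8 = 0 gives u = 7/8.
g''(u) = -7/u², which is negative for u > 0, so this is a local maximum.
g(7/8) = 7·ln(7/8) - 7 + 3 ≈ -4.9347.

-4.9347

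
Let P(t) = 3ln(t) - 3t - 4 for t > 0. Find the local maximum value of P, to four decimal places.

P'(t) = 3/t − 3 = 0 gives t = 1.
P''(t) = -3/t², which is negative for t > 0, so this is a local maximum.
P(1) = 3·ln(1) - 3 - 4 ≈ -7.0000.

-7.0000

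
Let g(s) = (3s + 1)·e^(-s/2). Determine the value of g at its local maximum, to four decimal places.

g'(s) = 3·e^(-s/2) + (3s + 1)·(-1/2)·e^(-s/2) = (-(3/2)s + 5/2)·e^(-s/2). Since e^(-s/2) > 0, the only critical point is s = 5/3.
g''(5/3) has the same sign as -3/2 < 0, so this is a local maximum.
g(5/3) = (6)·e^(-5/6) ≈ 2.6076.

2.6076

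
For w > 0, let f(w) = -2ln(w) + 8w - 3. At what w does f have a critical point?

f'(w) = -2/w + 8 = 0 gives w = 1/4.
f''(w) = 2/w², which is positive for w > 0, so this is a local minimum.
f(1/4) = -2·ln(1/4) + 2 - 3 ≈ 1.7726.

1/4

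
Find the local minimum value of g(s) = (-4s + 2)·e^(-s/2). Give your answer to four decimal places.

By the product rule, g'(s) = (2s - 5)·e^(-s/2). Since e^(-s/2) > 0, the only critical point is s = 5/2.
g''(5/2) has the same sign as 2 > 0, so this is a local minimum.
g(5/2) = (-8)·e^(-5/4) ≈ -2.2920.

-2.2920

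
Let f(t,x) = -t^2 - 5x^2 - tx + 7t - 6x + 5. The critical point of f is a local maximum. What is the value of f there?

22

∂f/∂t = -2t - x + 7 = 0 and ∂f/∂x = -t - 10x - 6 = 0, so (t, x) = (4, -1).
The Hessian has f_{tt} = -2, f_{xx} = -10, f_{tx} = -1, giving D = 19 > 0 with f_{tt} < 0, so the point is a local maximum.
f(4, -1) = 22.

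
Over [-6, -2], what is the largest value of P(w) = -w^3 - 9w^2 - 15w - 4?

-2

The derivative is -3w^2 - 18w - 15, whose only zero in [-6, -2] is w = -5.
Evaluating at the critical points and endpoints: P(-6) = -22; P(-5) = -29; P(-2) = -2.
So the maximum is P(-2) = -2.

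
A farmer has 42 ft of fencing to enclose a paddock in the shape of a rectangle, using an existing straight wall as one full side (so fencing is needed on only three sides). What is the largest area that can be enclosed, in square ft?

441/2

Let the sides perpendicular to the wall have length x and the parallel side y, so 2x + y = 42 and the area is A = xy = x(42 − 2x).
A'(x) = 42 − 4x = 0 gives x = 21/2, and A''(x) = −4 < 0 confirms a maximum.
Then y = 42 − 2·21/2 = 21 and A = 441/2.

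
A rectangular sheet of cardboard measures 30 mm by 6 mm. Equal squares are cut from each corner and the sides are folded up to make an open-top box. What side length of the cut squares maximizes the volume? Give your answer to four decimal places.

With cut size x, the volume is V(x) = x(30 − 2x)(6 − 2x) for 0 < x < 3.
V'(x) = 12x^2 − 144x + 180. Setting V'(x) = 0 gives x ≈ 1.4174 (the root in (0, 3)).
V''(x) = 24x − 144 is negative there, so this is the maximum; V ≈ 121.8727.

1.4174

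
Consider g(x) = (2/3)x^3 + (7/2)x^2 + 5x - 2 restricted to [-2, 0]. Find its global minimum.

-25/6

Differentiating, g'(x) = 2x^2 + 7x + 5; whose only zero in [-2, 0] is x = -1.
Candidates: g(-2) = -10/3, g(-1) = -25/6, g(0) = -2.
The minimum over the interval is -25/6, attained at x = -1.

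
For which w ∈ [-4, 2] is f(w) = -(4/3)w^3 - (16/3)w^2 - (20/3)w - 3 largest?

The derivative is -4w^2 - (32/3)w - 20/3, which vanishes at w = -5/3 and w = -1.
Evaluating at the critical points and endpoints: f(-4) = 71/3, f(-5/3) = -43/81, f(-1) = -1/3, f(2) = -145/3.
Hence the absolute maximum is 71/3 at w = -4.

-4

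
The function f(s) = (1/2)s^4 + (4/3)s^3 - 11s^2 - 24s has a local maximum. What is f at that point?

73/6

Critical points: f'(s) = 2s^3 + 4s^2 - 22s - 24 vanishes at s = -4, -1, 3.
Second-derivative test with f''(s) = 6s^2 + 8s - 22: f''(-4) = 42 > 0 ⇒ local minimum; f''(-1) = -24 < 0 ⇒ local maximum; f''(3) = 56 > 0 ⇒ local minimum.
So the local maximum value is f(-1) = 73/6.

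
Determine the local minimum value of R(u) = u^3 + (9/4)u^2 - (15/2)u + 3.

-5/4

Critical points: R'(u) = 3u^2 + (9/2)u - 15/2 vanishes at u = -5/2, 1.
R''(u) = 6u + 9/2. R''(-5/2) = -21/2 < 0 ⇒ local maximum; R''(1) = 21/2 > 0 ⇒ local minimum.
The local minimum is R(1) = -5/4.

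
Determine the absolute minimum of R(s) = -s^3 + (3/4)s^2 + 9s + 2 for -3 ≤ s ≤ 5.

-237/4

R'(s) = -3s^2 + (3/2)s + 9, which vanishes at s = -3/2 and s = 2.
Evaluating at the critical points and endpoints: R(-3) = 35/4,  R(-3/2) = -103/16,  R(2) = 15,  R(5) = -237/4.
Hence the absolute minimum is -237/4 at s = 5.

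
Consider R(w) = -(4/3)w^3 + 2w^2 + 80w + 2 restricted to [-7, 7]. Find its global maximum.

856/3

Differentiating, R'(w) = -4w^2 + 4w + 80; which vanishes at w = -4 and w = 5.
Candidates: R(-7) = -8/3; R(-4) = -602/3; R(5) = 856/3; R(7) = 608/3.
So the maximum is R(5) = 856/3.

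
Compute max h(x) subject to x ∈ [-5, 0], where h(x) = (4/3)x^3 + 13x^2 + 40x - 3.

h'(x) = 4x^2 + 26x + 40, which vanishes at x = -4 and x = -5/2.
Candidates: h(-5) = -134/3, h(-4) = -121/3, h(-5/2) = -511/12, h(0) = -3.
So the maximum is h(0) = -3.

-3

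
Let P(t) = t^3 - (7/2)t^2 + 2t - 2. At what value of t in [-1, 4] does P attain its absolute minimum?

Differentiating, P'(t) = 3t^2 - 7t + 2; which vanishes at t = 1/3 and t = 2.
Candidates: P(-1) = -17/2; P(1/3) = -91/54; P(2) = -4; P(4) = 14.
Hence the absolute minimum is -17/2 at t = -1.

-1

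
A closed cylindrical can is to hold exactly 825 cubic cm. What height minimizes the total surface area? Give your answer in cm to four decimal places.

With radius r and height h, πr²h = 825 so h = 825/(πr²), and S(r) = 2πr² + 2πrh = 2πr² + 2·825/r.
S'(r) = 4πr − 2·825/r² = 0 ⇒ r³ = 825/(2π), so r ≈ 5.0827 and h = 2r ≈ 10.1653.
S''(r) = 4π + 4·825/r³ > 0, so this is the minimum; S ≈ 486.9494.

10.1653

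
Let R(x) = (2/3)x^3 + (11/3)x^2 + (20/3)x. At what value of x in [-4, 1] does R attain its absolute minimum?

Differentiating, R'(x) = 2x^2 + (22/3)x + 20/3; which vanishes at x = -2 and x = -5/3.
Evaluating at the critical points and endpoints: R(-4) = -32/3,  R(-2) = -4,  R(-5/3) = -325/81,  R(1) = 11.
So the minimum is R(-4) = -32/3.

-4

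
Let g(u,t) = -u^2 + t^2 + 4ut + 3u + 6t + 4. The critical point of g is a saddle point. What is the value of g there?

-19/20

∂g/∂u = -2u + 4t + 3 = 0 and ∂g/∂t = 4u + 2t + 6 = 0, so (u, t) = (-9/10, -6/5).
The Hessian has g_{uu} = -2, g_{tt} = 2, g_{ut} = 4, giving D = -20 < 0, so the point is a saddle point.
g(-9/10, -6/5) = -19/20.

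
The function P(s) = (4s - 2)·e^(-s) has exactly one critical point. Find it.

Differentiating with the product rule gives P'(s) = (-4s + 6)·e^(-s). Since e^(-s) > 0, the only critical point is s = 3/2.
P''(3/2) has the same sign as -4 < 0, so this is a local maximum.
P(3/2) = (4)·e^(-3/2) ≈ 0.8925.

3/2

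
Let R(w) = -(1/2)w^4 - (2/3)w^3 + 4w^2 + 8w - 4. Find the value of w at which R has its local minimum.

R'(w) = -2w^3 - 2w^2 + 8w + 8 = 0 at w = -2, -1, 2.
Since R''(w) = -6w^2 - 4w + 8, we get R''(-2) = -8 < 0 ⇒ local maximum; R''(-1) = 6 > 0 ⇒ local minimum; R''(2) = -24 < 0 ⇒ local maximum.
So the local minimum value is R(-1) = -47/6.

-1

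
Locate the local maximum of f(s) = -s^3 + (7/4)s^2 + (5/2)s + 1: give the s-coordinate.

Critical points: f'(s) = -3s^2 + (7/2)s + 5/2 vanishes at s = -1/2, 5/3.
Second-derivative test with f''(s) = -6s + 7/2: f''(-1/2) = 13/2 > 0 ⇒ local minimum; f''(5/3) = -13/2 < 0 ⇒ local maximum.
The local maximum is f(5/3) = 583/108.

5/3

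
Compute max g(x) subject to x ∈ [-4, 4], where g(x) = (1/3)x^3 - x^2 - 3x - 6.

Differentiating, g'(x) = x^2 - 2x - 3; which vanishes at x = -1 and x = 3.
Candidates: g(-4) = -94/3,  g(-1) = -13/3,  g(3) = -15,  g(4) = -38/3.
So the maximum is g(-1) = -13/3.

-13/3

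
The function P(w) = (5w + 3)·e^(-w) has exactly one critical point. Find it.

P'(w) = 5·e^(-w) + (5w + 3)·(-1)·e^(-w) = (-5w + 2)·e^(-w). Since e^(-w) > 0, the only critical point is w = 2/5.
P''(2/5) has the same sign as -5 < 0, so this is a local maximum.
P(2/5) = (5)·e^(-2/5) ≈ 3.3516.

2/5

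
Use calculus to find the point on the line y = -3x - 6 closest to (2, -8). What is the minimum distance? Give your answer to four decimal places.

1.2649

Minimize D(x)^2 = (x - 2)^2 + (-3x + 2)^2.
d/dx[D^2] = 2(x - 2) + 2·(-3)·(-3x + 2) = 0 ⇒ x = 4/5.
Then y = -42/5 and the distance is √(8/5) ≈ 1.2649.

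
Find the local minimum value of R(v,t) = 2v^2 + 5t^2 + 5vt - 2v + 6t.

-152/15

∂R/∂v = 4v + 5t - 2 = 0 and ∂R/∂t = 5v + 10t + 6 = 0, so (v, t) = (10/3, -34/15).
The Hessian has R_{vv} = 4, R_{tt} = 10, R_{vt} = 5, giving D = 15 > 0 with R_{vv} > 0, so the point is a local minimum.
R(10/3, -34/15) = -152/15.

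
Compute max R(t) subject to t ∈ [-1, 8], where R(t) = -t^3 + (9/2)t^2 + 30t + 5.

Differentiating, R'(t) = -3t^2 + 9t + 30; whose only zero in [-1, 8] is t = 5.
Compare values at every candidate in [-1, 8]: R(-1) = -39/2; R(5) = 285/2; R(8) = 21.
Hence the absolute maximum is 285/2 at t = 5.

285/2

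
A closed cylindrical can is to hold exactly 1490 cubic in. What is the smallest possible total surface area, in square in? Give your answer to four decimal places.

With radius r and height h, πr²h = 1490 so h = 1490/(πr²), and S(r) = 2πr² + 2πrh = 2πr² + 2·1490/r.
S'(r) = 4πr − 2·1490/r² = 0 ⇒ r³ = 1490/(2π), so r ≈ 6.1897 and h = 2r ≈ 12.3794.
S''(r) = 4π + 4·1490/r³ > 0, so this is the minimum; S ≈ 722.1688.

722.1688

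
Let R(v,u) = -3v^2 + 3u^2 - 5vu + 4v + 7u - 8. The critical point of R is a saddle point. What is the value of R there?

-447/61

∂R/∂v = -6v - 5u + 4 = 0 and ∂R/∂u = -5v + 6u + 7 = 0, so (v, u) = (59/61, -22/61).
The Hessian has R_{vv} = -6, R_{uu} = 6, R_{vu} = -5, giving D = -61 < 0, so the point is a saddle point.
R(59/61, -22/61) = -447/61.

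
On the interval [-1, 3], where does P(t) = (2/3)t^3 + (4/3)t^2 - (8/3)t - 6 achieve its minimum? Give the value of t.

Differentiating, P'(t) = 2t^2 + (8/3)t - 8/3; whose only zero in [-1, 3] is t = 2/3.
Candidates: P(-1) = -8/3, P(2/3) = -566/81, P(3) = 16.
So the minimum is P(2/3) = -566/81.

2/3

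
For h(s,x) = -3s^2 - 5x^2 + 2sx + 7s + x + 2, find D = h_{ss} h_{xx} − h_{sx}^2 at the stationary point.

56

∂h/∂s = -6s + 2x + 7 = 0 and ∂h/∂x = 2s - 10x + 1 = 0, so (s, x) = (9/7, 5/14).
The Hessian has h_{ss} = -6, h_{xx} = -10, h_{sx} = 2, giving D = 56 > 0 with h_{ss} < 0, so the point is a local maximum.
D = (-6)·(-10) − (2)^2 = 56.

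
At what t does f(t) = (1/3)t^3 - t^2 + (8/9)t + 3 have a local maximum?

2/3

Critical points: f'(t) = t^2 - 2t + 8/9 vanishes at t = 2/3, 4/3.
f''(t) = 2t - 2. f''(2/3) = -2/3 < 0 ⇒ local maximum; f''(4/3) = 2/3 > 0 ⇒ local minimum.
The local maximum is f(2/3) = 263/81.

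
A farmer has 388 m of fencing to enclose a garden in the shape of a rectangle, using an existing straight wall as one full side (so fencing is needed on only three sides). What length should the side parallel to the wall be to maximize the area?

194

Let the sides perpendicular to the wall have length x and the parallel side y, so 2x + y = 388 and the area is A = xy = x(388 − 2x).
A'(x) = 388 − 4x = 0 gives x = 97, and A''(x) = −4 < 0 confirms a maximum.
Then y = 388 − 2·97 = 194 and A = 18818.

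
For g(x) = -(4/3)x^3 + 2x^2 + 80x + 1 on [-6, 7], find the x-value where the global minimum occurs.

g'(x) = -4x^2 + 4x + 80, which vanishes at x = -4 and x = 5.
Compare values at every candidate in [-6, 7]: g(-6) = -119, g(-4) = -605/3, g(5) = 853/3, g(7) = 605/3.
Hence the absolute minimum is -605/3 at x = -4.

-4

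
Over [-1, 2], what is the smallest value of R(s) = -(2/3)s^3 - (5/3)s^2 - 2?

-14

The derivative is -2s^2 - (10/3)s, whose only zero in [-1, 2] is s = 0.
Compare values at every candidate in [-1, 2]: R(-1) = -3; R(0) = -2; R(2) = -14.
Hence the absolute minimum is -14 at s = 2.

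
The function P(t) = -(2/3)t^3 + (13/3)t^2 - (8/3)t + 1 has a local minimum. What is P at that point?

46/81

Critical points: P'(t) = -2t^2 + (26/3)t - 8/3 vanishes at t = 1/3, 4.
P''(t) = -4t + 26/3. P''(1/3) = 22/3 > 0 ⇒ local minimum; P''(4) = -22/3 < 0 ⇒ local maximum.
Thus P has its local minimum at t = 1/3, with value 46/81.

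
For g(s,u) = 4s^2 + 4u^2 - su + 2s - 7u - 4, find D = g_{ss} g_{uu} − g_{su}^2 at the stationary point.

∂g/∂s = 8s - u + 2 = 0 and ∂g/∂u = -s + 8u - 7 = 0, so (s, u) = (-1/7, 6/7).
The Hessian has g_{ss} = 8, g_{uu} = 8, g_{su} = -1, giving D = 63 > 0 with g_{ss} > 0, so the point is a local minimum.
D = (8)·(8) − (-1)^2 = 63.

63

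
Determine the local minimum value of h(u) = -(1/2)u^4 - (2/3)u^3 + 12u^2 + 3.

3

h'(u) = -2u^3 - 2u^2 + 24u. Setting h'(u) = 0 gives u ∈ {-4, 0, 3}.
Since h''(u) = -6u^2 - 4u + 24, we get h''(-4) = -56 < 0 ⇒ local maximum; h''(0) = 24 > 0 ⇒ local minimum; h''(3) = -42 < 0 ⇒ local maximum.
So the local minimum value is h(0) = 3.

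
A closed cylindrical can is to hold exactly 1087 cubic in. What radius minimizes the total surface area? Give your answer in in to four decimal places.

5.5721

With radius r and height h, πr²h = 1087 so h = 1087/(πr²), and S(r) = 2πr² + 2πrh = 2πr² + 2·1087/r.
S'(r) = 4πr − 2·1087/r² = 0 ⇒ r³ = 1087/(2π), so r ≈ 5.5721 and h = 2r ≈ 11.1441.
S''(r) = 4π + 4·1087/r³ > 0, so this is the minimum; S ≈ 585.2403.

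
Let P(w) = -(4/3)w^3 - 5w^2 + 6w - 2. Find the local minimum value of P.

Critical points: P'(w) = -4w^2 - 10w + 6 vanishes at w = -3, 1/2.
P''(w) = -8w - 10. P''(-3) = 14 > 0 ⇒ local minimum; P''(1/2) = -14 < 0 ⇒ local maximum.
Thus P has its local minimum at w = -3, with value -29.

-29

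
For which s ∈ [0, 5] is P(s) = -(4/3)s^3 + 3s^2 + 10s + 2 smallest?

P'(s) = -4s^2 + 6s + 10, whose only zero in [0, 5] is s = 5/2.
Candidates: P(0) = 2,  P(5/2) = 299/12,  P(5) = -119/3.
So the minimum is P(5) = -119/3.

5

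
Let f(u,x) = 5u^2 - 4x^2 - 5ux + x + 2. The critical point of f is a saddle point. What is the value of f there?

43/21

∂f/∂u = 10u - 5x = 0 and ∂f/∂x = -5u - 8x + 1 = 0, so (u, x) = (1/21, 2/21).
The Hessian has f_{uu} = 10, f_{xx} = -8, f_{ux} = -5, giving D = -105 < 0, so the point is a saddle point.
f(1/21, 2/21) = 43/21.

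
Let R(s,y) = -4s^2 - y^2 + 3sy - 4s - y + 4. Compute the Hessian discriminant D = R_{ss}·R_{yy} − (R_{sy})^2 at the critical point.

7

∂R/∂s = -8s + 3y - 4 = 0 and ∂R/∂y = 3s - 2y - 1 = 0, so (s, y) = (-11/7, -20/7).
The Hessian has R_{ss} = -8, R_{yy} = -2, R_{sy} = 3, giving D = 7 > 0 with R_{ss} < 0, so the point is a local maximum.
D = (-8)·(-2) − (3)^2 = 7.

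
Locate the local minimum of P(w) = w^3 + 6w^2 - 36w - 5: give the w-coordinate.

2

P'(w) = 3w^2 + 12w - 36 = 0 at w = -6, 2.
Since P''(w) = 6w + 12, we get P''(-6) = -24 < 0 ⇒ local maximum; P''(2) = 24 > 0 ⇒ local minimum.
The local minimum is P(2) = -45.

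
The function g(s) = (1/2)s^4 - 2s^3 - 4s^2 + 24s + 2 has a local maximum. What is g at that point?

Critical points: g'(s) = 2s^3 - 6s^2 - 8s + 24 vanishes at s = -2, 2, 3.
Second-derivative test with g''(s) = 6s^2 - 12s - 8: g''(-2) = 40 > 0 ⇒ local minimum; g''(2) = -8 < 0 ⇒ local maximum; g''(3) = 10 > 0 ⇒ local minimum.
Thus g has its local maximum at s = 2, with value 26.

26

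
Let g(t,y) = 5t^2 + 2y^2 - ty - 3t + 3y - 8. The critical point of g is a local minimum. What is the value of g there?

∂g/∂t = 10t - y - 3 = 0 and ∂g/∂y = -t + 4y + 3 = 0, so (t, y) = (3/13, -9/13).
The Hessian has g_{tt} = 10, g_{yy} = 4, g_{ty} = -1, giving D = 39 > 0 with g_{tt} > 0, so the point is a local minimum.
g(3/13, -9/13) = -122/13.

-122/13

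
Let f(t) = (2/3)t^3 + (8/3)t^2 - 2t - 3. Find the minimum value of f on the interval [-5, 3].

-29/3

The derivative is 2t^2 + (16/3)t - 2, which vanishes at t = -3 and t = 1/3.
Candidates: f(-5) = -29/3, f(-3) = 9, f(1/3) = -271/81, f(3) = 33.
So the minimum is f(-5) = -29/3.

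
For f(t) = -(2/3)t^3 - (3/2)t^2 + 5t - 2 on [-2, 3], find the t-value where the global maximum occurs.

1

The derivative is -2t^2 - 3t + 5, whose only zero in [-2, 3] is t = 1.
Candidates: f(-2) = -38/3; f(1) = 5/6; f(3) = -37/2.
So the maximum is f(1) = 5/6.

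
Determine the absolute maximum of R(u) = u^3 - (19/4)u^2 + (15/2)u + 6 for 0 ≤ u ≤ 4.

24

R'(u) = 3u^2 - (19/2)u + 15/2, which vanishes at u = 3/2 and u = 5/3.
Compare values at every candidate in [0, 4]: R(0) = 6; R(3/2) = 159/16; R(5/3) = 1073/108; R(4) = 24.
So the maximum is R(4) = 24.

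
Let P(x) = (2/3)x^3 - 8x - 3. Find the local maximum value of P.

23/3

P'(x) = 2x^2 - 8 = 0 at x = -2, 2.
Second-derivative test with P''(x) = 4x: P''(-2) = -8 < 0 ⇒ local maximum; P''(2) = 8 > 0 ⇒ local minimum.
The local maximum is P(-2) = 23/3.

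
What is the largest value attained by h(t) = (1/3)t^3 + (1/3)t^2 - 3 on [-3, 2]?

The derivative is t^2 + (2/3)t, which vanishes at t = -2/3 and t = 0.
Candidates: h(-3) = -9, h(-2/3) = -239/81, h(0) = -3, h(2) = 1.
So the maximum is h(2) = 1.

1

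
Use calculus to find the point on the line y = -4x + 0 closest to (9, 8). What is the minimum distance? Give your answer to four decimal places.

Minimize D(x)^2 = (x - 9)^2 + (-4x - 8)^2.
d/dx[D^2] = 2(x - 9) + 2·(-4)·(-4x - 8) = 0 ⇒ x = -23/17.
Then y = 92/17 and the distance is √(1936/17) ≈ 10.6716.

10.6716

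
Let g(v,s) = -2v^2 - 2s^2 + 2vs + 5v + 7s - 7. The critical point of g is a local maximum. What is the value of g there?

∂g/∂v = -4v + 2s + 5 = 0 and ∂g/∂s = 2v - 4s + 7 = 0, so (v, s) = (17/6, 19/6).
The Hessian has g_{vv} = -4, g_{ss} = -4, g_{vs} = 2, giving D = 12 > 0 with g_{vv} < 0, so the point is a local maximum.
g(17/6, 19/6) = 67/6.

67/6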